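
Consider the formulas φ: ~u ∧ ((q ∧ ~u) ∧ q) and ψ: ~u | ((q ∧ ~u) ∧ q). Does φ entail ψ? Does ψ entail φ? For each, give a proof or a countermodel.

Not equivalent: only (⇒) holds.

(⇒) Assume the antecedent. If u is true, the antecedent cannot hold. If u is false, ~u | ((q ∧ ~u) ∧ q) reduces to true regardless of the other variables. Either way ~u | ((q ∧ ~u) ∧ q) holds.

(⇐) This fails. Under u = F, q = F, the left side is false but the right side is true.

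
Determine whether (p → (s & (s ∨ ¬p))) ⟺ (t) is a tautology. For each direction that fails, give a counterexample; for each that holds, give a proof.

[⇒] This fails. Under p = F, t = F, s = F, the left side is true but the right side is false.

[⇐] This fails. Under p = T, t = T, s = F, the left side is false but the right side is true.

Both directions fail.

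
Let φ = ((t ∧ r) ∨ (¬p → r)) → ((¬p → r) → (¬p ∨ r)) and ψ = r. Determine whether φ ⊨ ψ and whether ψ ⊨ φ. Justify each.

Only the converse holds.

(⇒) This fails. Under r = F, p = F, t = F, the left side is true but the right side is false.

(⇐) Assume the antecedent. If r is true, the consequent reduces to true regardless of the other variables. If r is false, the antecedent cannot hold. Either way the consequent holds.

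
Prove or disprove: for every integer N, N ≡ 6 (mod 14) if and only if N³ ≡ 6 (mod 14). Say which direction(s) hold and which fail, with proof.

Only the forward direction holds.

(→) Suppose N ≡ 6 (mod 14). Write N = 14j + 6. Then (14j + 6)³ = 2744j³ + 3528j² + 1512j + 216 = 14(196j³ + 252j² + 108j + 15) + 6, so N³ ≡ 6 (mod 14).

(←) This fails: take N = 10. Then 10³ = 1000 ≡ 6 (mod 14), yet 10 ≡ 10 (mod 14), not 6.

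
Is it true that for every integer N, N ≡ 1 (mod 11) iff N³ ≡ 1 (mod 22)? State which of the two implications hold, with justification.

Only the converse holds.

[⇒] This fails: take N = 12. Then 12 ≡ 1 (mod 11), but 12³ = 1728 ≡ 12 (mod 22), not 1.

[⇐] Conversely, the residues r modulo 22 with r³ ≡ 1 (mod 22) are exactly {1}, and each is ≡ 1 (mod 11).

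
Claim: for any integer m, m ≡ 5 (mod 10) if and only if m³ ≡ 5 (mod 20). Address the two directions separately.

Converse. The residues r modulo 20 with r³ ≡ 5 (mod 20) are exactly {5}, and each is ≡ 5 (mod 10).

Forward direction. This fails: take m = 15. Then 15 ≡ 5 (mod 10), but 15³ = 3375 ≡ 15 (mod 20), not 5.

Only the converse holds.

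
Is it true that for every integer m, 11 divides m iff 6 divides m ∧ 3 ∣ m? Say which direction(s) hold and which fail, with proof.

Both directions fail.

[⇒] This fails: take m = 11. Certainly 11 ∣ 11, but 6 ∤ 11.

[⇐] This fails: take m = 6. Both 6 ∣ 6 and 3 ∣ 6, yet 6 is not a multiple of 11 (since 6 = 0·11 + 6), so 11 ∤ 6.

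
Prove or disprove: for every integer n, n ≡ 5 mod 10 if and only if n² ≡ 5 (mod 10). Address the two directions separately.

(⟹) Suppose n ≡ 5 mod 10. Write n = 10j + 5. Then (10j + 5)² = 100j² + 100j + 25 = 10(10j² + 10j + 2) + 5, so n² ≡ 5 (mod 10).

(⟸) For the converse, argue contrapositively. If n ≢ 5 (mod 10), then n is congruent to one of 0, 1, 2, 3, 4, 6, 7, 8, 9 modulo 10, and these give n² ≡ 0, 1, 4, 9, 6, 6, 9, 4, 1 respectively — never 5.

Both directions hold; the statement is true.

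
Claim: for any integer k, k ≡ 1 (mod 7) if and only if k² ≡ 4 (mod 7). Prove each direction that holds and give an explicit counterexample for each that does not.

(⟹) This fails: take k = 1. Then 1 ≡ 1 (mod 7), but 1² = 1 ≡ 1 (mod 7), not 4.

(⟸) This fails: take k = 2. Then 2² = 4 ≡ 4 (mod 7), yet 2 ≡ 2 (mod 7), not 1.

(⇒) fails and (⇐) fails.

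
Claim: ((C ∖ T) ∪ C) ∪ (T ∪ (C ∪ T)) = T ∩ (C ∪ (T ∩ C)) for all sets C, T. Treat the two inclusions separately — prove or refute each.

(⊆) fails; (⊇) holds.

(⊇) Let x ∈ T ∩ (C ∪ (T ∩ C)). Then x ∈ C ∩ T, from which x ∈ ((C ∖ T) ∪ C) ∪ (T ∪ (C ∪ T)).

(⊆) This inclusion fails. Take C = {1}, T = ∅; then 1 ∈ ((C ∖ T) ∪ C) ∪ (T ∪ (C ∪ T)) but 1 ∉ T ∩ (C ∪ (T ∩ C)).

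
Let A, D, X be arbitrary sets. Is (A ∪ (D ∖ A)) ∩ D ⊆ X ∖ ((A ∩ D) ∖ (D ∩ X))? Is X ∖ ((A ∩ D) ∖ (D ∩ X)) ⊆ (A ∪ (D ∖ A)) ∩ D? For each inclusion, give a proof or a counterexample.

Both inclusions fail.

(⊆) This inclusion fails. Take A = ∅, D = {1}, X = ∅; then 1 ∈ (A ∪ (D ∖ A)) ∩ D but 1 ∉ X ∖ ((A ∩ D) ∖ (D ∩ X)).

(⊇) This inclusion fails. Take A = ∅, D = ∅, X = {1}; then 1 ∈ X ∖ ((A ∩ D) ∖ (D ∩ X)) but 1 ∉ (A ∪ (D ∖ A)) ∩ D.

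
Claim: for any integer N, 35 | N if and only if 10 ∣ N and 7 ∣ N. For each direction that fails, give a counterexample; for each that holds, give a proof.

Only the reverse direction holds.

(→) This fails: take N = 35. Certainly 35 ∣ 35, but 10 ∤ 35.

(←) Suppose 10 ∣ N and 7 ∣ N. Any common multiple of 10 and 7 is a multiple of their lcm; here gcd(10, 7) = 1, so lcm(10, 7) = 10·7 = 70, so 70 ∣ N. Since 35 ∣ 70, it follows that 35 ∣ N.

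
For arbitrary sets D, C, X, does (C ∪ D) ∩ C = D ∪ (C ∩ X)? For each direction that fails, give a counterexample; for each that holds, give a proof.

(⊆) fails and (⊇) fails.

(⟹) This inclusion fails. Take D = ∅, C = {1}, X = ∅; then 1 ∈ (C ∪ D) ∩ C but 1 ∉ D ∪ (C ∩ X).

(⟸) This inclusion fails. Take D = {1}, C = ∅, X = ∅; then 1 ∈ D ∪ (C ∩ X) but 1 ∉ (C ∪ D) ∩ C.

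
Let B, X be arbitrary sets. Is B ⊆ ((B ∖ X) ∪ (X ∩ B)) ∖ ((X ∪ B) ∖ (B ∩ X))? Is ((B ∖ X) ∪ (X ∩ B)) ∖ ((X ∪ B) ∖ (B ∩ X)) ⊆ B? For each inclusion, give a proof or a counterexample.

(⊆) fails; (⊇) holds.

Reverse inclusion. Let x ∈ ((B ∖ X) ∪ (X ∩ B)) ∖ ((X ∪ B) ∖ (B ∩ X)). Then x ∈ B ∩ X, from which x ∈ B.

Forward inclusion. This inclusion fails. Take B = {1}, X = ∅; then 1 ∈ B but 1 ∉ ((B ∖ X) ∪ (X ∩ B)) ∖ ((X ∪ B) ∖ (B ∩ X)).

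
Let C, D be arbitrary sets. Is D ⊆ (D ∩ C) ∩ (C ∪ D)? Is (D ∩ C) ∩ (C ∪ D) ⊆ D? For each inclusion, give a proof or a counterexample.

(⊇) Let x ∈ (D ∩ C) ∩ (C ∪ D). Then x ∈ C ∩ D, from which x ∈ D.

(⊆) This inclusion fails. Take C = ∅, D = {1}; then 1 ∈ D but 1 ∉ (D ∩ C) ∩ (C ∪ D).

The sets are not equal: only the reverse inclusion holds.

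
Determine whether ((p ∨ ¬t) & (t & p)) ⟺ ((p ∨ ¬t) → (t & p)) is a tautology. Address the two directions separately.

Only the forward implication holds.

[⇒] Assume the antecedent. If t is true, (p ∨ ¬t) → (t & p) reduces to true regardless of the other variables. If t is false, the antecedent cannot hold. Either way (p ∨ ¬t) → (t & p) holds.

[⇐] This fails. Under t = T, p = F, the left side is false but the right side is true.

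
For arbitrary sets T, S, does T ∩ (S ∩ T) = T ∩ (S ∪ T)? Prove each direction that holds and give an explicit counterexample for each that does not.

(⊆) holds; (⊇) fails.

(⟹) Let x ∈ T ∩ (S ∩ T). Then x ∈ T ∩ S, from which x ∈ T ∩ (S ∪ T).

(⟸) This inclusion fails. Take T = {1}, S = ∅; then 1 ∈ T ∩ (S ∪ T) but 1 ∉ T ∩ (S ∩ T).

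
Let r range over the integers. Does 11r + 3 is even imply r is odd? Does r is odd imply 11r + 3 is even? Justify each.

Both implications hold.

(⟹) Suppose 11r + 3 is even. Since 11 is odd, 11r and r have the same parity, so 11r + 3 ≡ r + 3 (mod 2). As 3 is odd, 11r + 3 is even exactly when r is odd. Thus r is odd.

(⟸) Conversely, suppose r is odd; write r = 2j + 1. Then 11r + 3 = 11·(2j + 1) + 3 = 2·11j + 14, which is even.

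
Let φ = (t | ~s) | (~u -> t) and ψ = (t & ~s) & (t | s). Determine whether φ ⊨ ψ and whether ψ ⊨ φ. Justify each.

(←) Assume the antecedent. If u is true, (t | ~s) | (~u -> t) reduces to true regardless of the other variables. If u is false, the antecedent forces (u = F, t = T, s = F), and (t | ~s) | (~u -> t) holds there. Either way (t | ~s) | (~u -> t) holds.

(→) This fails. Under u = F, t = F, s = F, the left side is true but the right side is false.

Not equivalent: only (⇐) holds.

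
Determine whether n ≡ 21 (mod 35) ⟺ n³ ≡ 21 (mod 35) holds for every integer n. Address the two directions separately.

The biconditional holds.

(⟹) Suppose n ≡ 21 (mod 35). Write n = 35j + 21. Then (35j + 21)³ = 42875j³ + 77175j² + 46305j + 9261 = 35(1225j³ + 2205j² + 1323j + 264) + 21, so n³ ≡ 21 (mod 35).

(⟸) Conversely, suppose n³ ≡ 21 (mod 35). The only residue r in {0, …, 34} with r³ ≡ 21 (mod 35) is r = 21, so n ≡ 21 (mod 35).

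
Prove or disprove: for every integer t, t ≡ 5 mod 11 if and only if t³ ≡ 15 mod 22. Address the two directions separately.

Not equivalent: only (⇐) holds.

(⟹) This fails: take t = 16. Then 16 ≡ 5 (mod 11), but 16³ = 4096 ≡ 4 (mod 22), not 15.

(⟸) Conversely, the residues r modulo 22 with r³ ≡ 15 (mod 22) are exactly {5}, and each is ≡ 5 (mod 11).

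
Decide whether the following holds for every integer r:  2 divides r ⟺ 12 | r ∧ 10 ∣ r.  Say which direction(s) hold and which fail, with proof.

(⇒) fails; (⇐) holds.

[⇐] Suppose 12 ∣ r and 10 ∣ r. Any common multiple of 12 and 10 is a multiple of their lcm; here lcm(12, 10) = 12·10/gcd(12, 10) = 120/2 = 60, so 60 ∣ r. Since 2 ∣ 60, it follows that 2 ∣ r.

[⇒] This fails: take r = 2. Certainly 2 ∣ 2, but 12 ∤ 2.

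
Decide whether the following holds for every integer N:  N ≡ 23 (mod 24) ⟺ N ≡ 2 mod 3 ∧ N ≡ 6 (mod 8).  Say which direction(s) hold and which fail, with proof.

(→) This fails: N = 23 gives 23 ≡ 23 (mod 24) but 23 ≡ 7 (mod 8), so the conjunction on the right does not hold.

(←) This fails: N = 14 satisfies both congruences on the right (14 ≡ 2 mod 3 and 14 ≡ 6 mod 8) yet 14 ≡ 14 (mod 24), not 23.

(⇒) fails and (⇐) fails.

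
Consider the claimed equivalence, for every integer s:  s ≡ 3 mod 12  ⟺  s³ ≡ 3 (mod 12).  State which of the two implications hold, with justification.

Equivalent; both directions hold.

(←) Suppose s³ ≡ 3 (mod 12). The only residue r in {0, …, 11} with r³ ≡ 3 (mod 12) is r = 3, so s ≡ 3 (mod 12).

(→) Suppose s ≡ 3 mod 12. Write s = 12j + 3. Then (12j + 3)³ = 1728j³ + 1296j² + 324j + 27 = 12(144j³ + 108j² + 27j + 2) + 3, so s³ ≡ 3 (mod 12).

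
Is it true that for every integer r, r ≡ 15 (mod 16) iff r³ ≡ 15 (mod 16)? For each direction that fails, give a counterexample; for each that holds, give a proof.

The biconditional holds.

(⇒) Suppose r ≡ 15 (mod 16). Write r = 16j + 15. Then (16j + 15)³ = 4096j³ + 11520j² + 10800j + 3375 = 16(256j³ + 720j² + 675j + 210) + 15, so r³ ≡ 15 (mod 16).

(⇐) Conversely, suppose r³ ≡ 15 (mod 16). The only residue r in {0, …, 15} with r³ ≡ 15 (mod 16) is r = 15, so r ≡ 15 (mod 16).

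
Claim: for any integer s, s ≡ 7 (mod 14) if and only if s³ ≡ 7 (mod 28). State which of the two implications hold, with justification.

(⟹) This fails: take s = 21. Then 21 ≡ 7 (mod 14), but 21³ = 9261 ≡ 21 (mod 28), not 7.

(⟸) Conversely, the residues r modulo 28 with r³ ≡ 7 (mod 28) are exactly {7}, and each is ≡ 7 (mod 14).

(⇒) fails; (⇐) holds.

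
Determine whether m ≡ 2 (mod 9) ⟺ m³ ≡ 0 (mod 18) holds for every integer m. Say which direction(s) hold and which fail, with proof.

(→) This fails: take m = 2. Then 2 ≡ 2 (mod 9), but 2³ = 8 ≡ 8 (mod 18), not 0.

(←) This fails: take m = 0. Then 0³ = 0 ≡ 0 (mod 18), yet 0 ≡ 0 (mod 9), not 2.

(⇒) fails and (⇐) fails.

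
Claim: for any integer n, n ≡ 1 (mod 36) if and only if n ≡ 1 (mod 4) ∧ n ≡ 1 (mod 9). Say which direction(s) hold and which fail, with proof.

Both directions hold.

Converse. If n ≡ 1 (mod 4) and n ≡ 1 (mod 9), then by the Chinese remainder theorem n ≡ 1 (mod 36). This is exactly n ≡ 1 (mod 36).

Forward direction. Suppose n ≡ 1 (mod 36); write n = 36j + 1. Since 4 ∣ 36, reducing mod 4 gives n ≡ 1 (mod 4); since 9 ∣ 36, reducing mod 9 gives n ≡ 1 (mod 9).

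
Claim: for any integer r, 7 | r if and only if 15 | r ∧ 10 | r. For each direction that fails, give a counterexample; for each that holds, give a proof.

(⇒) This fails: take r = 7. Certainly 7 ∣ 7, but 15 ∤ 7.

(⇐) This fails: take r = 30. Both 15 ∣ 30 and 10 ∣ 30, yet 30 is not a multiple of 7 (since 30 = 4·7 + 2), so 7 ∤ 30.

(⇒) fails and (⇐) fails.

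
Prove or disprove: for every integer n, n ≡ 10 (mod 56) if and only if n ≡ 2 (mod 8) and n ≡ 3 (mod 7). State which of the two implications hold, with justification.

Equivalent; both directions hold.

[⇒] Suppose n ≡ 10 (mod 56); write n = 56j + 10. Since 8 ∣ 56, reducing mod 8 gives n ≡ 10 ≡ 2 (mod 8); since 7 ∣ 56, reducing mod 7 gives n ≡ 10 ≡ 3 (mod 7).

[⇐] Conversely, if n ≡ 2 (mod 8) and n ≡ 3 (mod 7), then by the Chinese remainder theorem n ≡ 10 (mod 56). This is exactly n ≡ 10 (mod 56).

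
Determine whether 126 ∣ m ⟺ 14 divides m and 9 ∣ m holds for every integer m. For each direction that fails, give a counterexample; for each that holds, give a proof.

Both implications hold.

(⇐) Suppose 14 ∣ m and 9 ∣ m. Any common multiple of 14 and 9 is a multiple of their lcm; here gcd(14, 9) = 1, so lcm(14, 9) = 14·9 = 126, so 126 ∣ m.

(⇒) If 126 ∣ m, write m = 126q. Since 126 = 9·14, m = 14·(9q), so 14 ∣ m; and since 126 = 14·9, m = 9·(14q), so 9 ∣ m.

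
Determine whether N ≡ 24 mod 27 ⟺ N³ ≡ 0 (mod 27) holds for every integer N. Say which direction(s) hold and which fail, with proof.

Only the forward implication holds.

Forward direction. Suppose N ≡ 24 mod 27. Write N = 27j + 24. Then (27j + 24)³ = 19683j³ + 52488j² + 46656j + 13824 = 27(729j³ + 1944j² + 1728j + 512) + 0, so N³ ≡ 0 (mod 27).

Converse. This fails: take N = 0. Then 0³ = 0 ≡ 0 (mod 27), yet 0 ≡ 0 (mod 27), not 24.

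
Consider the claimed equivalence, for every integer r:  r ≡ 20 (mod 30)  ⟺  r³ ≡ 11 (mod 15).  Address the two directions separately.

(→) This fails: take r = 20. Then 20 ≡ 20 (mod 30), but 20³ = 8000 ≡ 5 (mod 15), not 11.

(←) This fails: take r = 11. Then 11³ = 1331 ≡ 11 (mod 15), yet 11 ≡ 11 (mod 30), not 20.

Neither direction holds.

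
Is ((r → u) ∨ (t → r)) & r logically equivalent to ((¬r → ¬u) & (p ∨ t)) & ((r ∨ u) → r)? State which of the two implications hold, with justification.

(⇒) This fails. Under t = F, p = F, u = F, r = T, the left side is true but the right side is false.

(⇐) This fails. Under t = T, p = F, u = F, r = F, the left side is false but the right side is true.

Neither implication holds.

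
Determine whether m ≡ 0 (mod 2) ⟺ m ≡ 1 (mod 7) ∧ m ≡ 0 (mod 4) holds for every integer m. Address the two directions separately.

Not equivalent: only (⇐) holds.

Converse. If m ≡ 1 (mod 7) and m ≡ 0 (mod 4), then by the Chinese remainder theorem m ≡ 8 (mod 28). Since 8 ≡ 0 (mod 2) and 2 ∣ 28, we get m ≡ 0 (mod 2).

Forward direction. This fails: m = 0 gives 0 ≡ 0 (mod 2) but 0 ≡ 0 (mod 7), so the conjunction on the right does not hold.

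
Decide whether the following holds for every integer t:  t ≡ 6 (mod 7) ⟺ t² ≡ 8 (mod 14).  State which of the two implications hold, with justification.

Neither direction holds.

(→) This fails: take t = 13. Then 13 ≡ 6 (mod 7), but 13² = 169 ≡ 1 (mod 14), not 8.

(←) This fails: take t = 8. Then 8² = 64 ≡ 8 (mod 14), yet 8 ≡ 1 (mod 7), not 6.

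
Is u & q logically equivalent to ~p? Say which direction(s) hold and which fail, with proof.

(→) This fails. Under q = T, p = T, u = T, the left side is true but the right side is false.

(←) This fails. Under q = F, p = F, u = F, the left side is false but the right side is true.

(⇒) fails and (⇐) fails.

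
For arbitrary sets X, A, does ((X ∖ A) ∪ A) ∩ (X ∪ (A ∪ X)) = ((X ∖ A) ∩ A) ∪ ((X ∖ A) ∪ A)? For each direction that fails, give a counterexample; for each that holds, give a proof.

(⟸) Let x ∈ ((X ∖ A) ∩ A) ∪ ((X ∖ A) ∪ A). Then either x ∈ X and x ∉ A; or x ∈ A and x ∉ X; or x ∈ X ∩ A. In each case x ∈ ((X ∖ A) ∪ A) ∩ (X ∪ (A ∪ X)), so ((X ∖ A) ∩ A) ∪ ((X ∖ A) ∪ A) ⊆ ((X ∖ A) ∪ A) ∩ (X ∪ (A ∪ X)).

(⟹) Let x ∈ ((X ∖ A) ∪ A) ∩ (X ∪ (A ∪ X)). Then either x ∈ X and x ∉ A; or x ∈ A and x ∉ X; or x ∈ X ∩ A. In each case x ∈ ((X ∖ A) ∩ A) ∪ ((X ∖ A) ∪ A), so ((X ∖ A) ∪ A) ∩ (X ∪ (A ∪ X)) ⊆ ((X ∖ A) ∩ A) ∪ ((X ∖ A) ∪ A).

The two sets are equal.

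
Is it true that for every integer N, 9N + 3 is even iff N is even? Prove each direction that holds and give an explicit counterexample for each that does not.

(⇒) This fails: N = 1 gives 9N + 3 = 12, which is even, but 1 is odd, not even.

(⇐) This also fails: N = 6 is even, but 9N + 3 = 57 is odd, not even.

Neither implication holds.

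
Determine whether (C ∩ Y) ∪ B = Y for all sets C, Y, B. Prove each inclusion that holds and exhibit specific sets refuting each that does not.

(⟹) This inclusion fails. Take C = ∅, Y = ∅, B = {1}; then 1 ∈ (C ∩ Y) ∪ B but 1 ∉ Y.

(⟸) This inclusion fails. Take C = ∅, Y = {1}, B = ∅; then 1 ∈ Y but 1 ∉ (C ∩ Y) ∪ B.

Neither inclusion holds.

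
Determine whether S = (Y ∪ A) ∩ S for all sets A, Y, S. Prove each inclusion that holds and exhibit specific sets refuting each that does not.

Forward inclusion. This inclusion fails. Take A = ∅, Y = ∅, S = {1}; then 1 ∈ S but 1 ∉ (Y ∪ A) ∩ S.

Reverse inclusion. Let x ∈ (Y ∪ A) ∩ S. Then either x ∈ A ∩ S and x ∉ Y; or x ∈ Y ∩ S and x ∉ A; or x ∈ A ∩ Y ∩ S. In each case x ∈ S, so (Y ∪ A) ∩ S ⊆ S.

The sets are not equal: only the reverse inclusion holds.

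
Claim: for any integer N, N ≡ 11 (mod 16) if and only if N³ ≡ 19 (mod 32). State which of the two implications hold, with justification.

Forward direction. This fails: take N = 27. Then 27 ≡ 11 (mod 16), but 27³ = 19683 ≡ 3 (mod 32), not 19.

Converse. The residues r modulo 32 with r³ ≡ 19 (mod 32) are exactly {11}, and each is ≡ 11 (mod 16).

Only the converse holds.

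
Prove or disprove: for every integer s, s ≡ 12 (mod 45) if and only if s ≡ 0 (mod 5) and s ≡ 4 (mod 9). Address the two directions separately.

[⇒] This fails: s = 12 gives 12 ≡ 12 (mod 45) but 12 ≡ 2 (mod 5), so the conjunction on the right does not hold.

[⇐] This fails: s = 40 satisfies both congruences on the right (40 ≡ 0 mod 5 and 40 ≡ 4 mod 9) yet 40 ≡ 40 (mod 45), not 12.

Neither implication holds.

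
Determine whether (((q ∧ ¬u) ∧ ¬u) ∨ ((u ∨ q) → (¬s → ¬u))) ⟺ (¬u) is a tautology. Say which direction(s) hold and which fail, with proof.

Not equivalent: only (⇐) holds.

(⟹) This fails. Under u = T, q = F, s = T, the left side is true but the right side is false.

(⟸) Assume the antecedent. If u is true, the antecedent cannot hold. If u is false, the consequent reduces to true regardless of the other variables. Either way the consequent holds.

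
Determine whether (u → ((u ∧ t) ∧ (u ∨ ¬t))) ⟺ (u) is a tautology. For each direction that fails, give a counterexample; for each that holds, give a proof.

(⇒) This fails. Under u = F, t = F, the left side is true but the right side is false.

(⇐) This fails. Under u = T, t = F, the left side is false but the right side is true.

Neither direction holds.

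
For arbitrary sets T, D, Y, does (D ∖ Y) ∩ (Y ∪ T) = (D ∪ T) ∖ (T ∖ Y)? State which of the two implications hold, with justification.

(⊆) fails and (⊇) fails.

(⟹) This inclusion fails. Take T = {1}, D = {1}, Y = ∅; then 1 ∈ (D ∖ Y) ∩ (Y ∪ T) but 1 ∉ (D ∪ T) ∖ (T ∖ Y).

(⟸) This inclusion fails. Take T = ∅, D = {1}, Y = ∅; then 1 ∈ (D ∪ T) ∖ (T ∖ Y) but 1 ∉ (D ∖ Y) ∩ (Y ∪ T).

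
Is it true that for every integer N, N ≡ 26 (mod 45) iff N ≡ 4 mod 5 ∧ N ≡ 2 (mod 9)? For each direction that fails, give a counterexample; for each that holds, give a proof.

Both directions fail.

(⇒) This fails: N = 26 gives 26 ≡ 26 (mod 45) but 26 ≡ 1 (mod 5), so the conjunction on the right does not hold.

(⇐) This fails: N = 29 satisfies both congruences on the right (29 ≡ 4 mod 5 and 29 ≡ 2 mod 9) yet 29 ≡ 29 (mod 45), not 26.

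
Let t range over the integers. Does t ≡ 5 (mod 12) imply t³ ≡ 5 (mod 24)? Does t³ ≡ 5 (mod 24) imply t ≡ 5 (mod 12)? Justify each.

(⟹) This fails: take t = 17. Then 17 ≡ 5 (mod 12), but 17³ = 4913 ≡ 17 (mod 24), not 5.

(⟸) Conversely, the residues r modulo 24 with r³ ≡ 5 (mod 24) are exactly {5}, and each is ≡ 5 (mod 12).

Only the reverse direction holds.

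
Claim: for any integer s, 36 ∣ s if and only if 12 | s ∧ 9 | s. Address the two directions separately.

Both directions hold.

(→) If 36 ∣ s, write s = 36q. Since 36 = 3·12, s = 12·(3q), so 12 ∣ s; and since 36 = 4·9, s = 9·(4q), so 9 ∣ s.

(←) Suppose 12 ∣ s and 9 ∣ s. Any common multiple of 12 and 9 is a multiple of their lcm; here lcm(12, 9) = 12·9/gcd(12, 9) = 108/3 = 36, so 36 ∣ s.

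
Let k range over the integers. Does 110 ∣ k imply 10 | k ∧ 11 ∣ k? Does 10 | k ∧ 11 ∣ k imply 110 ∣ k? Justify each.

Equivalent; both directions hold.

(⟹) If 110 ∣ k, write k = 110q. Since 110 = 11·10, k = 10·(11q), so 10 ∣ k; and since 110 = 10·11, k = 11·(10q), so 11 ∣ k.

(⟸) Suppose 10 ∣ k and 11 ∣ k. Any common multiple of 10 and 11 is a multiple of their lcm; here gcd(10, 11) = 1, so lcm(10, 11) = 10·11 = 110, so 110 ∣ k.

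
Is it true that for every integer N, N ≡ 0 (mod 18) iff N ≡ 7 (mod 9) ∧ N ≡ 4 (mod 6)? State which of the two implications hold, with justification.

(⟹) This fails: N = 0 gives 0 ≡ 0 (mod 18) but 0 ≡ 0 (mod 9), so the conjunction on the right does not hold.

(⟸) This fails: N = 16 satisfies both congruences on the right (16 ≡ 7 mod 9 and 16 ≡ 4 mod 6) yet 16 ≡ 16 (mod 18), not 0.

(⇒) fails and (⇐) fails.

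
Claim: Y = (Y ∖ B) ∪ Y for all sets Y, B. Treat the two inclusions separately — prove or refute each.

The two sets are equal.

(⟹) Let x ∈ Y. Then either x ∈ Y and x ∉ B; or x ∈ Y ∩ B. In each case x ∈ (Y ∖ B) ∪ Y, so Y ⊆ (Y ∖ B) ∪ Y.

(⟸) Let x ∈ (Y ∖ B) ∪ Y. Then either x ∈ Y and x ∉ B; or x ∈ Y ∩ B. In each case x ∈ Y, so (Y ∖ B) ∪ Y ⊆ Y.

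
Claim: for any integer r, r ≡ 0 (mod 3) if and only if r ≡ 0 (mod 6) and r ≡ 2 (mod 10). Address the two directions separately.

Only the converse holds.

(⟹) This fails: r = 0 gives 0 ≡ 0 (mod 3) but 0 ≡ 0 (mod 10), so the conjunction on the right does not hold.

(⟸) Conversely, if r ≡ 0 (mod 6) and r ≡ 2 (mod 10), then by the Chinese remainder theorem r ≡ 12 (mod 30). Since 12 ≡ 0 (mod 3) and 3 ∣ 30, we get r ≡ 0 (mod 3).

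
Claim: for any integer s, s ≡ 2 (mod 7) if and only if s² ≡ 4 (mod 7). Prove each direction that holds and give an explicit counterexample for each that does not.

(⇒) holds; (⇐) fails.

Forward direction. Suppose s ≡ 2 (mod 7). Write s = 7j + 2. Then (7j + 2)² = 49j² + 28j + 4 = 7(7j² + 4j) + 4, so s² ≡ 4 (mod 7).

Converse. This fails: take s = 5. Then 5² = 25 ≡ 4 (mod 7), yet 5 ≡ 5 (mod 7), not 2.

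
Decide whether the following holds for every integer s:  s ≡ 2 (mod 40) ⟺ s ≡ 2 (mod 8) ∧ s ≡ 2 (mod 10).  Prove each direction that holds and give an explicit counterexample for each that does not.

Equivalent; both directions hold.

(⟹) Suppose s ≡ 2 (mod 40); write s = 40j + 2. Since 8 ∣ 40, reducing mod 8 gives s ≡ 2 (mod 8); since 10 ∣ 40, reducing mod 10 gives s ≡ 2 (mod 10).

(⟸) Conversely, if s ≡ 2 (mod 8) and s ≡ 2 (mod 10), then by the Chinese remainder theorem s ≡ 2 (mod 40). This is exactly s ≡ 2 (mod 40).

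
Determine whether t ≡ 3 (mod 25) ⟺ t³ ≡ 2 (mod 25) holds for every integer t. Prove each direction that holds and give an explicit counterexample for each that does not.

(⇐) Suppose t³ ≡ 2 (mod 25). The only residue r in {0, …, 24} with r³ ≡ 2 (mod 25) is r = 3, so t ≡ 3 (mod 25).

(⇒) Suppose t ≡ 3 (mod 25). Write t = 25j + 3. Then (25j + 3)³ = 15625j³ + 5625j² + 675j + 27 = 25(625j³ + 225j² + 27j + 1) + 2, so t³ ≡ 2 (mod 25).

The biconditional holds.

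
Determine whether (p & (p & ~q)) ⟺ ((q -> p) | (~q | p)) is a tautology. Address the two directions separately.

Only the forward direction holds.

[⇐] This fails. Under p = F, q = F, the left side is false but the right side is true.

[⇒] Assume the antecedent. If p is true, (q -> p) | (~q | p) reduces to true regardless of the other variables. If p is false, the antecedent cannot hold. Either way (q -> p) | (~q | p) holds.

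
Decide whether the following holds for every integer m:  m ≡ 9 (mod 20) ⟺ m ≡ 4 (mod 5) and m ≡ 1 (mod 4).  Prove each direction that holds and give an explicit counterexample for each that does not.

The biconditional holds.

(⟹) Suppose m ≡ 9 (mod 20); write m = 20j + 9. Since 5 ∣ 20, reducing mod 5 gives m ≡ 9 ≡ 4 (mod 5); since 4 ∣ 20, reducing mod 4 gives m ≡ 9 ≡ 1 (mod 4).

(⟸) Conversely, if m ≡ 4 (mod 5) and m ≡ 1 (mod 4), then by the Chinese remainder theorem m ≡ 9 (mod 20). This is exactly m ≡ 9 (mod 20).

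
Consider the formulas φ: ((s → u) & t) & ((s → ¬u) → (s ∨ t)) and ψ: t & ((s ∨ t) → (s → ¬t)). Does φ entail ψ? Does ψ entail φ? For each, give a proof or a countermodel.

Only the converse holds.

Forward direction. This fails. Under u = T, s = T, t = T, the left side is true but the right side is false.

Converse. Assume the antecedent. If u is true, the antecedent forces (u = T, s = F, t = T), and the consequent holds there. If u is false, the antecedent forces (u = F, s = F, t = T), and the consequent holds there. Either way the consequent holds.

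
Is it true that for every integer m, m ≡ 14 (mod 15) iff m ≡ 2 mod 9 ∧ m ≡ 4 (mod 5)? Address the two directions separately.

The forward direction fails; the converse holds.

Forward direction. This fails: m = 44 gives 44 ≡ 14 (mod 15) but 44 ≡ 8 (mod 9), so the conjunction on the right does not hold.

Converse. If m ≡ 2 (mod 9) and m ≡ 4 (mod 5), then by the Chinese remainder theorem m ≡ 29 (mod 45). Since 29 ≡ 14 (mod 15) and 15 ∣ 45, we get m ≡ 14 (mod 15).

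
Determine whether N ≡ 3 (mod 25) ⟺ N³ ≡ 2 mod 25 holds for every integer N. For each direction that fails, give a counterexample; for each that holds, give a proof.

Equivalent; both directions hold.

Forward direction. Suppose N ≡ 3 (mod 25). Write N = 25j + 3. Then (25j + 3)³ = 15625j³ + 5625j² + 675j + 27 = 25(625j³ + 225j² + 27j + 1) + 2, so N³ ≡ 2 (mod 25).

Converse. Suppose N³ ≡ 2 (mod 25). The only residue r in {0, …, 24} with r³ ≡ 2 (mod 25) is r = 3, so N ≡ 3 (mod 25).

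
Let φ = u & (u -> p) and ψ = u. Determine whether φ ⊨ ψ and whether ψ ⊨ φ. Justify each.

(⇒) Assume the antecedent. If p is true, the antecedent forces (p = T, u = T), and u holds there. If p is false, the antecedent cannot hold. Either way u holds.

(⇐) This fails. Under p = F, u = T, the left side is false but the right side is true.

(⇒) holds; (⇐) fails.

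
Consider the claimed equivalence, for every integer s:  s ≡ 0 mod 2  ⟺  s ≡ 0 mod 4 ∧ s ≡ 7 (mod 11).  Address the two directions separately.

(⇒) fails; (⇐) holds.

(⇒) This fails: s = 0 gives 0 ≡ 0 (mod 2) but 0 ≡ 0 (mod 11), so the conjunction on the right does not hold.

(⇐) Conversely, if s ≡ 0 (mod 4) and s ≡ 7 (mod 11), then by the Chinese remainder theorem s ≡ 40 (mod 44). Since 40 ≡ 0 (mod 2) and 2 ∣ 44, we get s ≡ 0 (mod 2).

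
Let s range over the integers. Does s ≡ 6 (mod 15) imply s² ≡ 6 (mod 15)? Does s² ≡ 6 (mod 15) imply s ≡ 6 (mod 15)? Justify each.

[⇒] Suppose s ≡ 6 (mod 15). Write s = 15j + 6. Then (15j + 6)² = 225j² + 180j + 36 = 15(15j² + 12j + 2) + 6, so s² ≡ 6 (mod 15).

[⇐] This fails: take s = 9. Then 9² = 81 ≡ 6 (mod 15), yet 9 ≡ 9 (mod 15), not 6.

Only the forward direction holds.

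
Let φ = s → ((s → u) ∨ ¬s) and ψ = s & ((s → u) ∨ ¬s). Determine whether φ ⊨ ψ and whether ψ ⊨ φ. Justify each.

Forward direction. This fails. Under u = F, s = F, the left side is true but the right side is false.

Converse. Assume the antecedent. If u is true, s → ((s → u) ∨ ¬s) reduces to true regardless of the other variables. If u is false, the antecedent cannot hold. Either way s → ((s → u) ∨ ¬s) holds.

The forward direction fails; the converse holds.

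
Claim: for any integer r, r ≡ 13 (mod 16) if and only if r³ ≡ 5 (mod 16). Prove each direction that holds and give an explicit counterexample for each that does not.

[⇒] Suppose r ≡ 13 (mod 16). Write r = 16j + 13. Then (16j + 13)³ = 4096j³ + 9984j² + 8112j + 2197 = 16(256j³ + 624j² + 507j + 137) + 5, so r³ ≡ 5 (mod 16).

[⇐] Conversely, suppose r³ ≡ 5 (mod 16). The only residue r in {0, …, 15} with r³ ≡ 5 (mod 16) is r = 13, so r ≡ 13 (mod 16).

Both implications hold.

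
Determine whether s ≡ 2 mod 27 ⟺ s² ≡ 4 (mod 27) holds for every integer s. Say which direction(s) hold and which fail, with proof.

(⇒) Suppose s ≡ 2 mod 27. Write s = 27j + 2. Then (27j + 2)² = 729j² + 108j + 4 = 27(27j² + 4j) + 4, so s² ≡ 4 (mod 27).

(⇐) This fails: take s = 25. Then 25² = 625 ≡ 4 (mod 27), yet 25 ≡ 25 (mod 27), not 2.

Only the forward implication holds.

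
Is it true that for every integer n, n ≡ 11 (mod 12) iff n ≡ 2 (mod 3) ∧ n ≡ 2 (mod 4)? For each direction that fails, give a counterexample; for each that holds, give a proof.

(⟹) This fails: n = 11 gives 11 ≡ 11 (mod 12) but 11 ≡ 3 (mod 4), so the conjunction on the right does not hold.

(⟸) This fails: n = 2 satisfies both congruences on the right (2 ≡ 2 mod 3 and 2 ≡ 2 mod 4) yet 2 ≡ 2 (mod 12), not 11.

Neither implication holds.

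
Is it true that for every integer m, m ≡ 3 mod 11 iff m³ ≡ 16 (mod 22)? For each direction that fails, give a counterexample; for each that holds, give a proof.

[⇒] This fails: take m = 3. Then 3 ≡ 3 (mod 11), but 3³ = 27 ≡ 5 (mod 22), not 16.

[⇐] Conversely, the residues r modulo 22 with r³ ≡ 16 (mod 22) are exactly {14}, and each is ≡ 3 (mod 11).

The forward direction fails; the converse holds.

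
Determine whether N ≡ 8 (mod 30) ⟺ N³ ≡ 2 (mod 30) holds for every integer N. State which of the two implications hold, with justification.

Both directions hold.

(←) Suppose N³ ≡ 2 (mod 30). The only residue r in {0, …, 29} with r³ ≡ 2 (mod 30) is r = 8, so N ≡ 8 (mod 30).

(→) Suppose N ≡ 8 (mod 30). Write N = 30j + 8. Then (30j + 8)³ = 27000j³ + 21600j² + 5760j + 512 = 30(900j³ + 720j² + 192j + 17) + 2, so N³ ≡ 2 (mod 30).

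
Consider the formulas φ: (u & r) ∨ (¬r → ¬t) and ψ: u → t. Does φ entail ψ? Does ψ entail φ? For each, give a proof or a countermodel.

Both directions fail.

(→) This fails. Under u = T, r = F, t = F, the left side is true but the right side is false.

(←) This fails. Under u = F, r = F, t = T, the left side is false but the right side is true.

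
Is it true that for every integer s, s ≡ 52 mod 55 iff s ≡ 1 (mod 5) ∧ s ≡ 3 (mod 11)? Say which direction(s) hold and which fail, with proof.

(→) This fails: s = 52 gives 52 ≡ 52 (mod 55) but 52 ≡ 2 (mod 5), so the conjunction on the right does not hold.

(←) This fails: s = 36 satisfies both congruences on the right (36 ≡ 1 mod 5 and 36 ≡ 3 mod 11) yet 36 ≡ 36 (mod 55), not 52.

Both directions fail.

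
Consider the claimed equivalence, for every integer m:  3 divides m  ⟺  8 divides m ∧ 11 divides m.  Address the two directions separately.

Neither direction holds.

Forward direction. This fails: take m = 3. Certainly 3 ∣ 3, but 8 ∤ 3.

Converse. This fails: take m = 88. Both 8 ∣ 88 and 11 ∣ 88, yet 88 is not a multiple of 3 (since 88 = 29·3 + 1), so 3 ∤ 88.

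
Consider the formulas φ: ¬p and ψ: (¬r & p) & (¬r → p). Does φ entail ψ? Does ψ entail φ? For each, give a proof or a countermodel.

(⇒) fails and (⇐) fails.

(→) This fails. Under p = F, r = F, the left side is true but the right side is false.

(←) This fails. Under p = T, r = F, the left side is false but the right side is true.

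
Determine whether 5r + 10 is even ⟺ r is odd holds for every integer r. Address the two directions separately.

(⇒) This fails: r = 4 gives 5r + 10 = 30, which is even, but 4 is even, not odd.

(⇐) This also fails: r = 1 is odd, but 5r + 10 = 15 is odd, not even.

Neither implication holds.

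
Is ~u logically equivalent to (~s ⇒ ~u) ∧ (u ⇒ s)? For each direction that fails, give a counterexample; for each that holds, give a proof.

(⟹) Assume the antecedent. If u is true, the antecedent cannot hold. If u is false, (~s ⇒ ~u) ∧ (u ⇒ s) reduces to true regardless of the other variables. Either way (~s ⇒ ~u) ∧ (u ⇒ s) holds.

(⟸) This fails. Under u = T, s = T, the left side is false but the right side is true.

Not equivalent: only (⇒) holds.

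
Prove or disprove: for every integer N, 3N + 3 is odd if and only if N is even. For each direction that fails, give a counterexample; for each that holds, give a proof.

The biconditional holds.

(⇒) Suppose 3N + 3 is odd. Since 3 is odd, 3N and N have the same parity, so 3N + 3 ≡ N + 3 (mod 2). As 3 is odd, 3N + 3 is odd exactly when N is even. Thus N is even.

(⇐) Conversely, suppose N is even; write N = 2j. Then 3N + 3 = 3·(2j) + 3 = 2·3j + 3, which is odd.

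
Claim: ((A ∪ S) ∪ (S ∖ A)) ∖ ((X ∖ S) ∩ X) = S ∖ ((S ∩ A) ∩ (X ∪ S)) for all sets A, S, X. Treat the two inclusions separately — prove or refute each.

Forward inclusion. This inclusion fails. Take A = {1}, S = ∅, X = ∅; then 1 ∈ ((A ∪ S) ∪ (S ∖ A)) ∖ ((X ∖ S) ∩ X) but 1 ∉ S ∖ ((S ∩ A) ∩ (X ∪ S)).

Reverse inclusion. Let x ∈ S ∖ ((S ∩ A) ∩ (X ∪ S)). Then either x ∈ S and x ∉ A, X; or x ∈ S ∩ X and x ∉ A. In each case x ∈ ((A ∪ S) ∪ (S ∖ A)) ∖ ((X ∖ S) ∩ X), so S ∖ ((S ∩ A) ∩ (X ∪ S)) ⊆ ((A ∪ S) ∪ (S ∖ A)) ∖ ((X ∖ S) ∩ X).

Only the reverse inclusion holds.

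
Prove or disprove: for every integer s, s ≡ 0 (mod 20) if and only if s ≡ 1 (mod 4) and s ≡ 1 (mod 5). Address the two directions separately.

Neither direction holds.

Forward direction. This fails: s = 0 gives 0 ≡ 0 (mod 20) but 0 ≡ 0 (mod 4), so the conjunction on the right does not hold.

Converse. This fails: s = 1 satisfies both congruences on the right (1 ≡ 1 mod 4 and 1 ≡ 1 mod 5) yet 1 ≡ 1 (mod 20), not 0.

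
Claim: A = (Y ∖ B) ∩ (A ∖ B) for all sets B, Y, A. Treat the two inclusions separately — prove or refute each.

Forward inclusion. This inclusion fails. Take B = ∅, Y = ∅, A = {1}; then 1 ∈ A but 1 ∉ (Y ∖ B) ∩ (A ∖ B).

Reverse inclusion. Let x ∈ (Y ∖ B) ∩ (A ∖ B). Then x ∈ Y ∩ A and x ∉ B, from which x ∈ A.

The sets are not equal: only the reverse inclusion holds.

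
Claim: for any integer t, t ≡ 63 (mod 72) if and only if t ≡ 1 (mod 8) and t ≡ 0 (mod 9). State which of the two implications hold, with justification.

(⇒) This fails: t = 63 gives 63 ≡ 63 (mod 72) but 63 ≡ 7 (mod 8), so the conjunction on the right does not hold.

(⇐) This fails: t = 9 satisfies both congruences on the right (9 ≡ 1 mod 8 and 9 ≡ 0 mod 9) yet 9 ≡ 9 (mod 72), not 63.

Both directions fail.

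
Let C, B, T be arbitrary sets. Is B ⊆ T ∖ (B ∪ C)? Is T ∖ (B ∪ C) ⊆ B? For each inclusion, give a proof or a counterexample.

(⟹) This inclusion fails. Take C = ∅, B = {1}, T = ∅; then 1 ∈ B but 1 ∉ T ∖ (B ∪ C).

(⟸) This inclusion fails. Take C = ∅, B = ∅, T = {1}; then 1 ∈ T ∖ (B ∪ C) but 1 ∉ B.

Both inclusions fail.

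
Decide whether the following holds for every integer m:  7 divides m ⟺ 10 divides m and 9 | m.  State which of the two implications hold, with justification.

Both directions fail.

(⟹) This fails: take m = 7. Certainly 7 ∣ 7, but 10 ∤ 7.

(⟸) This fails: take m = 90. Both 10 ∣ 90 and 9 ∣ 90, yet 90 is not a multiple of 7 (since 90 = 12·7 + 6), so 7 ∤ 90.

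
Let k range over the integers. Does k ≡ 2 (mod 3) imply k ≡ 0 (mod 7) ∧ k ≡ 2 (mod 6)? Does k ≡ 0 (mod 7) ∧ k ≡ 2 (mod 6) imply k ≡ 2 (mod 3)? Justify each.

Only the reverse direction holds.

Forward direction. This fails: k = 32 gives 32 ≡ 2 (mod 3) but 32 ≡ 4 (mod 7), so the conjunction on the right does not hold.

Converse. If k ≡ 0 (mod 7) and k ≡ 2 (mod 6), then by the Chinese remainder theorem k ≡ 14 (mod 42). Since 14 ≡ 2 (mod 3) and 3 ∣ 42, we get k ≡ 2 (mod 3).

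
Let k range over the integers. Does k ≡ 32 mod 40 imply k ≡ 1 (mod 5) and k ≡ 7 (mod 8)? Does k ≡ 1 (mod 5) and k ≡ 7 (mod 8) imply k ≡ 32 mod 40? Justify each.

[⇒] This fails: k = 32 gives 32 ≡ 32 (mod 40) but 32 ≡ 2 (mod 5), so the conjunction on the right does not hold.

[⇐] This fails: k = 31 satisfies both congruences on the right (31 ≡ 1 mod 5 and 31 ≡ 7 mod 8) yet 31 ≡ 31 (mod 40), not 32.

(⇒) fails and (⇐) fails.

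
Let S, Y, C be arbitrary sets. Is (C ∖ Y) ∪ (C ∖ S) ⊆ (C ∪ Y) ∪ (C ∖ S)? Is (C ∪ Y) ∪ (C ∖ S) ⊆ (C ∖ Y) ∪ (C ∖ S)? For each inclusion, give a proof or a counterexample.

Only the forward inclusion holds.

(⊆) Let x ∈ (C ∖ Y) ∪ (C ∖ S). Then either x ∈ C and x ∉ S, Y; or x ∈ S ∩ C and x ∉ Y; or x ∈ Y ∩ C and x ∉ S. In each case x ∈ (C ∪ Y) ∪ (C ∖ S), so (C ∖ Y) ∪ (C ∖ S) ⊆ (C ∪ Y) ∪ (C ∖ S).

(⊇) This inclusion fails. Take S = ∅, Y = {1}, C = ∅; then 1 ∈ (C ∪ Y) ∪ (C ∖ S) but 1 ∉ (C ∖ Y) ∪ (C ∖ S).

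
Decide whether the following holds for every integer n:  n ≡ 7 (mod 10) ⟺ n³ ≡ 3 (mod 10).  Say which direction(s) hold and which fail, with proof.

Both directions hold; the statement is true.

Converse. For the converse, argue contrapositively. If n ≢ 7 (mod 10), then n is congruent to one of 0, 1, 2, 3, 4, 5, 6, 8, 9 modulo 10, and these give n³ ≡ 0, 1, 8, 7, 4, 5, 6, 2, 9 respectively — never 3.

Forward direction. Suppose n ≡ 7 (mod 10). Write n = 10j + 7. Then (10j + 7)³ = 1000j³ + 2100j² + 1470j + 343 = 10(100j³ + 210j² + 147j + 34) + 3, so n³ ≡ 3 (mod 10).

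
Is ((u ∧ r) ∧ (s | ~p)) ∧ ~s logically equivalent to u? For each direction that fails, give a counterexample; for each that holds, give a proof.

Only the forward implication holds.

(⟹) Assume the antecedent. If r is true, the antecedent forces (r = T, p = F, s = F, u = T), and u holds there. If r is false, the antecedent cannot hold. Either way u holds.

(⟸) This fails. Under r = F, p = F, s = F, u = T, the left side is false but the right side is true.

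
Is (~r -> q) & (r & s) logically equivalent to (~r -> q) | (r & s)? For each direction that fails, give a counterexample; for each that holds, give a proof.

The forward direction holds; the converse fails.

[⇒] Assume the antecedent. If s is true, the antecedent forces (s = T, r = T, q = F) or (s = T, r = T, q = T), and (~r -> q) | (r & s) holds there. If s is false, the antecedent cannot hold. Either way (~r -> q) | (r & s) holds.

[⇐] This fails. Under s = F, r = T, q = F, the left side is false but the right side is true.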